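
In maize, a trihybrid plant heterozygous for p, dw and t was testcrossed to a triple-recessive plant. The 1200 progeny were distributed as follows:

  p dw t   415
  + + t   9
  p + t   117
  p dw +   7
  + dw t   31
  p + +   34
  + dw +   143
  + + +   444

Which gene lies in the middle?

t

The two most frequent reciprocal classes, p dw t and + + +, are the parental types, so the F1 was p dw t / + + +.
The two rarest classes, p dw + and + + t, are the double crossovers. Comparing them with the parentals, only the t allele has switched, so t is the middle locus and the order is dw – t – p.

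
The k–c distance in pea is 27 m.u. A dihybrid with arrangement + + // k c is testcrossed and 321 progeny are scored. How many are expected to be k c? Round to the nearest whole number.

117

A map distance of 27 m.u. corresponds to a recombination frequency of 0.270.
The F1 is + + / k c, so k c is a parental gamete class with expected frequency (1 − r)/2 = 0.730/2 = 0.3650.
Expected number = 0.3650 × 321 = 117.16 ≈ 117.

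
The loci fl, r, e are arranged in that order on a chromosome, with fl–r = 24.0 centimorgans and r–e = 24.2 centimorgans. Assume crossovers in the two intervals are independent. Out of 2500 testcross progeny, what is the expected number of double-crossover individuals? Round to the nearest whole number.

145

Map distances give recombination frequencies of 0.240 and 0.242 for the two intervals.
With no interference, expected double-crossover frequency = 0.240 × 0.242 = 0.05808.
Expected number = 0.05808 × 2500 = 145.20 ≈ 145.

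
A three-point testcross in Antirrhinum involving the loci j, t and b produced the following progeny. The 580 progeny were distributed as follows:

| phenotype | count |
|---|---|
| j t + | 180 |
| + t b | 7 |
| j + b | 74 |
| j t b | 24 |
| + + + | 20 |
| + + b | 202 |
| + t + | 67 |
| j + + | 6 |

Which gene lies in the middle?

The two most frequent reciprocal classes, j t + and + + b, are the parental types, so the F1 was j t + / + + b.
The two rarest classes, j + + and + t b, are the double crossovers. Comparing them with the parentals, only the t allele has switched, so t is the middle locus and the order is b – t – j.

t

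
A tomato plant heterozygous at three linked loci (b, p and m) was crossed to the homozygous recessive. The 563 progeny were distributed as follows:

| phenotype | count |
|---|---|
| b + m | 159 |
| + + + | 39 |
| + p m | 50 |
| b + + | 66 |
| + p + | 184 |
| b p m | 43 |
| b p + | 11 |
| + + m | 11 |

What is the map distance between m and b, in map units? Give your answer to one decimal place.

24.5 map units

The two most frequent reciprocal classes, + p + and b + m, are the parental types, so the F1 was + p + / b + m.
The two rarest classes, b p + and + + m, are the double crossovers. Comparing them with the parentals, only the b allele has switched, so b is the middle locus and the order is p – b – m.
Crossovers in the b–m interval produce the single-crossover classes + p m and b + + (50 + 66 = 116) plus the double crossovers (22).
RF(b–m) = (116 + 22) / 563 = 138/563 = 0.2451 → 24.5 map units.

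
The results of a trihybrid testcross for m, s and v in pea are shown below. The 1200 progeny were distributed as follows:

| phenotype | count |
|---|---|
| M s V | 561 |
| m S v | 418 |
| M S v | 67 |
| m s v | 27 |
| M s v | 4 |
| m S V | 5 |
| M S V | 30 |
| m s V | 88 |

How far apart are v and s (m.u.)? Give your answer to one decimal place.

5.5 m.u.

The two most frequent reciprocal classes, m S v and M s V, are the parental types, so the F1 was m S v / M s V.
The two rarest classes, m S V and M s v, are the double crossovers. Comparing them with the parentals, only the v allele has switched, so v is the middle locus and the order is m – v – s.
Crossovers in the v–s interval produce the single-crossover classes m s v and M S V (27 + 30 = 57) plus the double crossovers (9).
RF(v–s) = (57 + 9) / 1200 = 66/1200 = 0.0550 → 5.5 m.u.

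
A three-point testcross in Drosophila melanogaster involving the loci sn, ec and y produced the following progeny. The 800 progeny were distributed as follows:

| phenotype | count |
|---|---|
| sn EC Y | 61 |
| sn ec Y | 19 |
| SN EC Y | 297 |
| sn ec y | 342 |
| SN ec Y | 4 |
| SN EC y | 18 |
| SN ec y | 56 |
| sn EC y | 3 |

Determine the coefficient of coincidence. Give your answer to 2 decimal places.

The two most frequent reciprocal classes, SN EC Y and sn ec y, are the parental types, so the F1 was SN EC Y / sn ec y.
The two rarest classes, SN ec Y and sn EC y, are the double crossovers. Comparing them with the parentals, only the ec allele has switched, so ec is the middle locus and the order is sn – ec – y.
sn–ec: (117 + 7)/800 = 0.1550; ec–y: (37 + 7)/800 = 0.0550.
Expected DCO frequency = 0.1550 × 0.0550 ≈ 0.00852; observed = 7/800 ≈ 0.00875.
Coefficient of coincidence = 0.00875/0.00852 ≈ 1.03.

1.03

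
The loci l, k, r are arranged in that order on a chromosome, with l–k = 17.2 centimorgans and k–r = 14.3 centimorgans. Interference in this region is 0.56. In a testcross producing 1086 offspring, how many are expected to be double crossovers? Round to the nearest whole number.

12

Map distances give recombination frequencies of 0.172 and 0.143 for the two intervals.
With interference 0.56 (so coincidence = 0.44), expected double-crossover frequency = 0.172 × 0.143 × 0.44 = 0.01082.
Expected number = 0.01082 × 1086 = 11.75 ≈ 12.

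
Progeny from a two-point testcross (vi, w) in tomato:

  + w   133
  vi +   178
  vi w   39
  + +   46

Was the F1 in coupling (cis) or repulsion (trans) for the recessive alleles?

The two most frequent classes are + w (133) and vi + (178); these are the parental (non-recombinant) types.
So the F1 carried + w on one chromosome and vi + on the other — the recessive alleles are on opposite chromosomes (trans / repulsion).

trans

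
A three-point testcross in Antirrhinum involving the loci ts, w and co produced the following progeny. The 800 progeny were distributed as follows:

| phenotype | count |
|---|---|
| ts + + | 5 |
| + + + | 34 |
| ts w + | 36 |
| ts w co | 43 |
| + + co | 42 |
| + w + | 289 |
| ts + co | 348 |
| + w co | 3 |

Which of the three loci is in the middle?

co

The two most frequent reciprocal classes, ts + co and + w +, are the parental types, so the F1 was ts + co / + w +.
The two rarest classes, ts + + and + w co, are the double crossovers. Comparing them with the parentals, only the co allele has switched, so co is the middle locus and the order is w – co – ts.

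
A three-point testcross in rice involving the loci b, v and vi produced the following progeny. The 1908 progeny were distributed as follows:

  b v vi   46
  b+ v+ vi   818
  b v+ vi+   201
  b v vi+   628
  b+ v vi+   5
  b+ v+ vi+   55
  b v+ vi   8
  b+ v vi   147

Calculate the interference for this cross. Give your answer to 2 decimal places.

0.40

The two most frequent reciprocal classes, b v vi+ and b+ v+ vi, are the parental types, so the F1 was b v vi+ / b+ v+ vi.
The two rarest classes, b+ v vi+ and b v+ vi, are the double crossovers. Comparing them with the parentals, only the b allele has switched, so b is the middle locus and the order is vi – b – v.
vi–b: (101 + 13)/1908 = 0.0597; b–v: (348 + 13)/1908 = 0.1892.
Expected DCO frequency = 0.0597 × 0.1892 ≈ 0.01130; observed = 13/1908 ≈ 0.00681.
Coefficient of coincidence = 0.00681/0.01130 ≈ 0.60; interference = 1 − 0.60 = 0.40.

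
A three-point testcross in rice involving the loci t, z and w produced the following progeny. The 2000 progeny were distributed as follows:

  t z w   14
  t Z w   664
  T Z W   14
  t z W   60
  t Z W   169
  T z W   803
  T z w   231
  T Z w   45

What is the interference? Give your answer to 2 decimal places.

The two most frequent reciprocal classes, T z W and t Z w, are the parental types, so the F1 was T z W / t Z w.
The two rarest classes, T Z W and t z w, are the double crossovers. Comparing them with the parentals, only the z allele has switched, so z is the middle locus and the order is w – z – t.
w–z: (400 + 28)/2000 = 0.2140; z–t: (105 + 28)/2000 = 0.0665.
Expected DCO frequency = 0.2140 × 0.0665 ≈ 0.01423; observed = 28/2000 ≈ 0.01400.
Coefficient of coincidence = 0.01400/0.01423 ≈ 0.98; interference = 1 − 0.98 = 0.02.

0.02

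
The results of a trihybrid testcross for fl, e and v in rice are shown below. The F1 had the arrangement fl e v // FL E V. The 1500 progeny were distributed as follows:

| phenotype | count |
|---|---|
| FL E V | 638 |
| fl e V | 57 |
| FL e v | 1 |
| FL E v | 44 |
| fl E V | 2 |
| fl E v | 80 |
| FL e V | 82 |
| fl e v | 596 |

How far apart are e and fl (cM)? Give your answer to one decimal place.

11.0 cM

The two rarest classes, FL e v and fl E V, are the double crossovers. Comparing them with the parentals, only the fl allele has switched, so fl is the middle locus and the order is e – fl – v.
Crossovers in the e–fl interval produce the single-crossover classes fl E v and FL e V (80 + 82 = 162) plus the double crossovers (3).
RF(e–fl) = (162 + 3) / 1500 = 165/1500 = 0.1100 → 11.0 cM.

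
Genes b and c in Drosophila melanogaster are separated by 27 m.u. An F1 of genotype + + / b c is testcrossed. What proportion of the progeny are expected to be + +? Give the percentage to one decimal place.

A map distance of 27 m.u. corresponds to a recombination frequency of 0.270.
The F1 is + + / b c, so + + is a parental gamete class with expected frequency (1 − r)/2 = 0.730/2 = 0.3650.
That is 0.3650 = 36.5% of the progeny.

36.5%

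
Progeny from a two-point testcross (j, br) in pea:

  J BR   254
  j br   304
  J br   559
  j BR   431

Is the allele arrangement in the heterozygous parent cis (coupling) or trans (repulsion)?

The two most frequent classes are J br (559) and j BR (431); these are the parental (non-recombinant) types.
So the F1 carried J br on one chromosome and j BR on the other — the recessive alleles are on opposite chromosomes (trans / repulsion).

trans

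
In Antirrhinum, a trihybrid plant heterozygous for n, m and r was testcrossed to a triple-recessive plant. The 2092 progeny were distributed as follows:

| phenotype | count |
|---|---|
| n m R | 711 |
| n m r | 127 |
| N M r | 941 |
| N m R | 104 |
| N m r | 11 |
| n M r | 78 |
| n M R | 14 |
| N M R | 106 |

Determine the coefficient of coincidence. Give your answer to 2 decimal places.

0.98

The two most frequent reciprocal classes, N M r and n m R, are the parental types, so the F1 was N M r / n m R.
The two rarest classes, N m r and n M R, are the double crossovers. Comparing them with the parentals, only the m allele has switched, so m is the middle locus and the order is r – m – n.
r–m: (233 + 25)/2092 = 0.1233; m–n: (182 + 25)/2092 = 0.0989.
Expected DCO frequency = 0.1233 × 0.0989 ≈ 0.01219; observed = 25/2092 ≈ 0.01195.
Coefficient of coincidence = 0.01195/0.01219 ≈ 0.98.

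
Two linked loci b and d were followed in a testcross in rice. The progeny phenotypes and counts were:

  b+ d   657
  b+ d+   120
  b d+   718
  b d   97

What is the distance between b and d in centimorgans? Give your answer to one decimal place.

The two most frequent classes, b+ d (657) and b d+ (718), are the parental types, so the F1 was b+ d / b d+.
The recombinant classes are b+ d+ and b d: 120 + 97 = 217.
Recombination frequency = 217/1592 = 0.1363 ≈ 13.6%, i.e. 13.6 centimorgans.

13.6 centimorgans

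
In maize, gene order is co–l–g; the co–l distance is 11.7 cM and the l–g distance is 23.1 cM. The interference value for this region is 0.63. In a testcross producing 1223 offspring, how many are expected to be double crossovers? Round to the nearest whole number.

Map distances give recombination frequencies of 0.117 and 0.231 for the two intervals.
With interference 0.63 (so coincidence = 0.37), expected double-crossover frequency = 0.117 × 0.231 × 0.37 = 0.01000.
Expected number = 0.01000 × 1223 = 12.23 ≈ 12.

12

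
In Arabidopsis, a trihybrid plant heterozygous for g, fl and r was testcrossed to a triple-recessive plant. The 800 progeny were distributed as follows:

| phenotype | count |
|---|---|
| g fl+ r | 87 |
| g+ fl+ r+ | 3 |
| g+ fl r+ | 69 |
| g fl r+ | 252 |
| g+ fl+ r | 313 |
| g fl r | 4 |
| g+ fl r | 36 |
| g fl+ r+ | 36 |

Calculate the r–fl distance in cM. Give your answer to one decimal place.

The two most frequent reciprocal classes, g+ fl+ r and g fl r+, are the parental types, so the F1 was g+ fl+ r / g fl r+.
The two rarest classes, g+ fl+ r+ and g fl r, are the double crossovers. Comparing them with the parentals, only the r allele has switched, so r is the middle locus and the order is g – r – fl.
Crossovers in the r–fl interval produce the single-crossover classes g+ fl r and g fl+ r+ (36 + 36 = 72) plus the double crossovers (7).
RF(r–fl) = (72 + 7) / 800 = 79/800 = 0.0988 → 9.9 cM.

9.9 cM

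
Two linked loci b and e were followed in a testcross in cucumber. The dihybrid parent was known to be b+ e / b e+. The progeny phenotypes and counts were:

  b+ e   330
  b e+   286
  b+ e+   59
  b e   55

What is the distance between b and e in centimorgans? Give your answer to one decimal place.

15.6 centimorgans

The recombinant classes are b+ e+ and b e: 59 + 55 = 114.
Recombination frequency = 114/730 = 0.1562 ≈ 15.6%, i.e. 15.6 centimorgans.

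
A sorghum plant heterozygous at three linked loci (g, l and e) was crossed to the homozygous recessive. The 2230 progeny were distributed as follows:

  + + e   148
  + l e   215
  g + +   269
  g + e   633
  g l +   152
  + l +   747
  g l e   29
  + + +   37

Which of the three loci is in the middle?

l

The two most frequent reciprocal classes, + l + and g + e, are the parental types, so the F1 was + l + / g + e.
The two rarest classes, + + + and g l e, are the double crossovers. Comparing them with the parentals, only the l allele has switched, so l is the middle locus and the order is e – l – g.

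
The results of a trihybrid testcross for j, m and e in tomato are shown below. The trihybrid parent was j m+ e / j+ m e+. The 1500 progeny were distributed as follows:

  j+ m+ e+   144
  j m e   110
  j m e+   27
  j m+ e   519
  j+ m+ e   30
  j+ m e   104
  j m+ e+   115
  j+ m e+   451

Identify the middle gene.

The two rarest classes, j+ m+ e and j m e+, are the double crossovers. Comparing them with the parentals, only the j allele has switched, so j is the middle locus and the order is e – j – m.

j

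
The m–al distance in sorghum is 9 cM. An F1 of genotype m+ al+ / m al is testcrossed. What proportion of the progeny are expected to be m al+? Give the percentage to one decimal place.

A map distance of 9 cM corresponds to a recombination frequency of 0.090.
The F1 is m+ al+ / m al, so m al+ is a recombinant gamete class with expected frequency r/2 = 0.090/2 = 0.0450.
That is 0.0450 = 4.5% of the progeny.

4.5%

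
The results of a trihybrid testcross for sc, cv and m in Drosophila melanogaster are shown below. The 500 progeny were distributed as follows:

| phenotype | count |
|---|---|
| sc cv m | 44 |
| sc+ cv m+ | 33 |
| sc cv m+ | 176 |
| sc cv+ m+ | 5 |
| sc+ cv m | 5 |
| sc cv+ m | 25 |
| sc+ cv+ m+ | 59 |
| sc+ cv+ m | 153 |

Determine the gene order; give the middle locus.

cv

The two most frequent reciprocal classes, sc+ cv+ m and sc cv m+, are the parental types, so the F1 was sc+ cv+ m / sc cv m+.
The two rarest classes, sc+ cv m and sc cv+ m+, are the double crossovers. Comparing them with the parentals, only the cv allele has switched, so cv is the middle locus and the order is m – cv – sc.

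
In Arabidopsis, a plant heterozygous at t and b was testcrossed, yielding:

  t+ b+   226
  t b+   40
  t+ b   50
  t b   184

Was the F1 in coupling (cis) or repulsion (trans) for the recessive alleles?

cis

The two most frequent classes are t+ b+ (226) and t b (184); these are the parental (non-recombinant) types.
So the F1 carried t+ b+ on one chromosome and t b on the other — the recessive alleles are on the same chromosome (cis / coupling).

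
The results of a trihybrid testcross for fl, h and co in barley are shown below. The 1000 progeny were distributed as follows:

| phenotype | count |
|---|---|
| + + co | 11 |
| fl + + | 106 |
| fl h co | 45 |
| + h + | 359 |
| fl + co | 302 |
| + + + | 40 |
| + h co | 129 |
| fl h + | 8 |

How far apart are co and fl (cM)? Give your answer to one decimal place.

The two most frequent reciprocal classes, + h + and fl + co, are the parental types, so the F1 was + h + / fl + co.
The two rarest classes, fl h + and + + co, are the double crossovers. Comparing them with the parentals, only the fl allele has switched, so fl is the middle locus and the order is co – fl – h.
Crossovers in the co–fl interval produce the single-crossover classes + h co and fl + + (129 + 106 = 235) plus the double crossovers (19).
RF(co–fl) = (235 + 19) / 1000 = 254/1000 = 0.2540 → 25.4 cM.

25.4 cM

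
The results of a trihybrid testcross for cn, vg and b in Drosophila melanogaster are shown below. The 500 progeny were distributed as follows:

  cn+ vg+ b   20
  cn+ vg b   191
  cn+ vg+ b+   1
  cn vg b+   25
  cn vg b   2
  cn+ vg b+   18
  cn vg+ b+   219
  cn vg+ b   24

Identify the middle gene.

The two most frequent reciprocal classes, cn+ vg b and cn vg+ b+, are the parental types, so the F1 was cn+ vg b / cn vg+ b+.
The two rarest classes, cn vg b and cn+ vg+ b+, are the double crossovers. Comparing them with the parentals, only the cn allele has switched, so cn is the middle locus and the order is vg – cn – b.

cn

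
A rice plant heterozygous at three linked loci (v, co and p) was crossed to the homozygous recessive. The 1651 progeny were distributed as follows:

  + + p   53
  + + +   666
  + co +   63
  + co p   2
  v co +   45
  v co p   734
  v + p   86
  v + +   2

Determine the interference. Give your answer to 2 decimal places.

The two most frequent reciprocal classes, + + + and v co p, are the parental types, so the F1 was + + + / v co p.
The two rarest classes, v + + and + co p, are the double crossovers. Comparing them with the parentals, only the v allele has switched, so v is the middle locus and the order is co – v – p.
co–v: (149 + 4)/1651 = 0.0927; v–p: (98 + 4)/1651 = 0.0618.
Expected DCO frequency = 0.0927 × 0.0618 ≈ 0.00573; observed = 4/1651 ≈ 0.00242.
Coefficient of coincidence = 0.00242/0.00573 ≈ 0.42; interference = 1 − 0.42 = 0.58.

0.58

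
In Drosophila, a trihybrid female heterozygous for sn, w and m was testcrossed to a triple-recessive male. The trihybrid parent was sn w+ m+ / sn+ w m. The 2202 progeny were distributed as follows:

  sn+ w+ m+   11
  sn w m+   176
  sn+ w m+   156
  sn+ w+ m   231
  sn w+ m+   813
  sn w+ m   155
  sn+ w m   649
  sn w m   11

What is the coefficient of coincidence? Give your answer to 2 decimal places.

The two rarest classes, sn+ w+ m+ and sn w m, are the double crossovers. Comparing them with the parentals, only the sn allele has switched, so sn is the middle locus and the order is w – sn – m.
w–sn: (407 + 22)/2202 = 0.1948; sn–m: (311 + 22)/2202 = 0.1512.
Expected DCO frequency = 0.1948 × 0.1512 ≈ 0.02945; observed = 22/2202 ≈ 0.00999.
Coefficient of coincidence = 0.00999/0.02945 ≈ 0.34.

0.34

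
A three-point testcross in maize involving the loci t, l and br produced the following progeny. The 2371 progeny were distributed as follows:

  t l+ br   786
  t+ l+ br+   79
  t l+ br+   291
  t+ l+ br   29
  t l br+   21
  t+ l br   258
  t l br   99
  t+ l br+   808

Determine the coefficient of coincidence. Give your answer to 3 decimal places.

The two most frequent reciprocal classes, t l+ br and t+ l br+, are the parental types, so the F1 was t l+ br / t+ l br+.
The two rarest classes, t+ l+ br and t l br+, are the double crossovers. Comparing them with the parentals, only the t allele has switched, so t is the middle locus and the order is l – t – br.
l–t: (178 + 50)/2371 = 0.0962; t–br: (549 + 50)/2371 = 0.2526.
Expected DCO frequency = 0.0962 × 0.2526 ≈ 0.02430; observed = 50/2371 ≈ 0.02109.
Coefficient of coincidence = 0.02109/0.02430 ≈ 0.868.

0.868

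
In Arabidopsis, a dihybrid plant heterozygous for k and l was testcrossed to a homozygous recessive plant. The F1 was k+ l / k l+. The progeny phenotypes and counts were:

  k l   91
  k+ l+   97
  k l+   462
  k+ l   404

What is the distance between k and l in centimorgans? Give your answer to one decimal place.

17.8 centimorgans

The recombinant classes are k+ l+ and k l: 97 + 91 = 188.
Recombination frequency = 188/1054 = 0.1784 ≈ 17.8%, i.e. 17.8 centimorgans.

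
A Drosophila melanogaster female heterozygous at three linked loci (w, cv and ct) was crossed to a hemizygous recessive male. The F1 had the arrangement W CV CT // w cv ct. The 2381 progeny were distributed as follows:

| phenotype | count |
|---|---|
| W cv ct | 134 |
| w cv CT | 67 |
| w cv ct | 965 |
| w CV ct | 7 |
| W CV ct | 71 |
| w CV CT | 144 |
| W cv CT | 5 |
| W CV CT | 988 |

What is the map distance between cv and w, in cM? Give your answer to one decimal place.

12.2 cM

The two rarest classes, W cv CT and w CV ct, are the double crossovers. Comparing them with the parentals, only the cv allele has switched, so cv is the middle locus and the order is w – cv – ct.
Crossovers in the w–cv interval produce the single-crossover classes w CV CT and W cv ct (144 + 134 = 278) plus the double crossovers (12).
RF(w–cv) = (278 + 12) / 2381 = 290/2381 = 0.1218 → 12.2 cM.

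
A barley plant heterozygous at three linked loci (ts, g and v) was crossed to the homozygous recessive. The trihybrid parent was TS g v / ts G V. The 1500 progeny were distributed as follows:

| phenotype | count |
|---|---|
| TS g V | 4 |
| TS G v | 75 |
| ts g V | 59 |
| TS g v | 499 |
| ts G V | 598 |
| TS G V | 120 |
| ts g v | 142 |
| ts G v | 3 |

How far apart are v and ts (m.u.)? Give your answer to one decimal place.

17.9 m.u.

The two rarest classes, TS g V and ts G v, are the double crossovers. Comparing them with the parentals, only the v allele has switched, so v is the middle locus and the order is g – v – ts.
Crossovers in the v–ts interval produce the single-crossover classes ts g v and TS G V (142 + 120 = 262) plus the double crossovers (7).
RF(v–ts) = (262 + 7) / 1500 = 269/1500 = 0.1793 → 17.9 m.u.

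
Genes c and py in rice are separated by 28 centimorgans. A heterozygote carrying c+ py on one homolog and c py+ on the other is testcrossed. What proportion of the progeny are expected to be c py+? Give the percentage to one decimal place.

A map distance of 28 centimorgans corresponds to a recombination frequency of 0.280.
The F1 is c+ py / c py+, so c py+ is a parental gamete class with expected frequency (1 − r)/2 = 0.720/2 = 0.3600.
That is 0.3600 = 36.0% of the progeny.

36.0%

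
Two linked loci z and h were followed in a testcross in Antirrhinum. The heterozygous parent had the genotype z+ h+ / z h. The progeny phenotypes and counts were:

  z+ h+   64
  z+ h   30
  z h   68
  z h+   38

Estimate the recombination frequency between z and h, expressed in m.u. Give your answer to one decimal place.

The recombinant classes are z+ h and z h+: 30 + 38 = 68.
Recombination frequency = 68/200 = 0.3400 ≈ 34.0%, i.e. 34.0 m.u.

34.0 m.u.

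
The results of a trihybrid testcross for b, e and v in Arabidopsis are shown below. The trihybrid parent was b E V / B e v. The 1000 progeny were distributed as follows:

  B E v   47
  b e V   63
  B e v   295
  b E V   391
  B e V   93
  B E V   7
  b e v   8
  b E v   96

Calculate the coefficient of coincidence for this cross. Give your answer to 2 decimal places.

0.59

The two rarest classes, B E V and b e v, are the double crossovers. Comparing them with the parentals, only the b allele has switched, so b is the middle locus and the order is v – b – e.
v–b: (189 + 15)/1000 = 0.2040; b–e: (110 + 15)/1000 = 0.1250.
Expected DCO frequency = 0.2040 × 0.1250 ≈ 0.02550; observed = 15/1000 ≈ 0.01500.
Coefficient of coincidence = 0.01500/0.02550 ≈ 0.59.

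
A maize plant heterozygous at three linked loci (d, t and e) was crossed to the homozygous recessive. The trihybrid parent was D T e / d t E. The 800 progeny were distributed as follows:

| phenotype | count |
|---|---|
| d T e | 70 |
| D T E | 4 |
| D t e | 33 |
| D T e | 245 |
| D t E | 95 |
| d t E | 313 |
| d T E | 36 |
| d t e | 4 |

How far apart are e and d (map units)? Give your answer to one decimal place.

21.6 map units

The two rarest classes, D T E and d t e, are the double crossovers. Comparing them with the parentals, only the e allele has switched, so e is the middle locus and the order is d – e – t.
Crossovers in the d–e interval produce the single-crossover classes d T e and D t E (70 + 95 = 165) plus the double crossovers (8).
RF(d–e) = (165 + 8) / 800 = 173/800 = 0.2162 → 21.6 map units.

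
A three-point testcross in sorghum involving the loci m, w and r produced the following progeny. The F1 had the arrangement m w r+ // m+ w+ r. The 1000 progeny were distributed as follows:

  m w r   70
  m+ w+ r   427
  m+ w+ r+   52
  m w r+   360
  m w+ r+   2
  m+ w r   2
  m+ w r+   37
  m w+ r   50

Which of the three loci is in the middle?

w

The two rarest classes, m w+ r+ and m+ w r, are the double crossovers. Comparing them with the parentals, only the w allele has switched, so w is the middle locus and the order is r – w – m.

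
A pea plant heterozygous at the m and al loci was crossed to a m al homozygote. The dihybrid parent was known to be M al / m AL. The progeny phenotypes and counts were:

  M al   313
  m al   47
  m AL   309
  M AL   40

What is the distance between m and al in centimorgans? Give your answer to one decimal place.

The recombinant classes are M AL and m al: 40 + 47 = 87.
Recombination frequency = 87/709 = 0.1227 ≈ 12.3%, i.e. 12.3 centimorgans.

12.3 centimorgans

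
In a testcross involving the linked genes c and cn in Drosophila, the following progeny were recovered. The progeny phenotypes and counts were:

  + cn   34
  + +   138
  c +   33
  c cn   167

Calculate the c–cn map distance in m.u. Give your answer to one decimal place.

The two most frequent classes, + + (138) and c cn (167), are the parental types, so the F1 was + + / c cn.
The recombinant classes are + cn and c +: 34 + 33 = 67.
Recombination frequency = 67/372 = 0.1801 ≈ 18.0%, i.e. 18.0 m.u.

18.0 m.u.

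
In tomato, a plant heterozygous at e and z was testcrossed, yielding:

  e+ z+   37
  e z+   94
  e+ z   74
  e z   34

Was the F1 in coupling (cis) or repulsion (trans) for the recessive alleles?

The two most frequent classes are e+ z (74) and e z+ (94); these are the parental (non-recombinant) types.
So the F1 carried e+ z on one chromosome and e z+ on the other — the recessive alleles are on opposite chromosomes (trans / repulsion).

trans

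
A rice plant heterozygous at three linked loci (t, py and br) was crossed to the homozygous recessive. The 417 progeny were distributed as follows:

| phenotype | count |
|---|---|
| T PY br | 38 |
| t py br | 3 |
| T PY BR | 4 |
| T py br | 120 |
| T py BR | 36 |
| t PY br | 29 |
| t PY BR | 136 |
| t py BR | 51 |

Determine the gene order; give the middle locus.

t

The two most frequent reciprocal classes, T py br and t PY BR, are the parental types, so the F1 was T py br / t PY BR.
The two rarest classes, t py br and T PY BR, are the double crossovers. Comparing them with the parentals, only the t allele has switched, so t is the middle locus and the order is br – t – py.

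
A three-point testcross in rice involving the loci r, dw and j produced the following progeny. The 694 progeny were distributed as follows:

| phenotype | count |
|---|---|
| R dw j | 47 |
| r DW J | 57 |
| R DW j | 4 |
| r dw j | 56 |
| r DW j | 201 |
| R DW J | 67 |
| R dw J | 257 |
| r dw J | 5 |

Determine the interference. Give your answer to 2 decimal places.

The two most frequent reciprocal classes, R dw J and r DW j, are the parental types, so the F1 was R dw J / r DW j.
The two rarest classes, r dw J and R DW j, are the double crossovers. Comparing them with the parentals, only the r allele has switched, so r is the middle locus and the order is dw – r – j.
dw–r: (123 + 9)/694 = 0.1902; r–j: (104 + 9)/694 = 0.1628.
Expected DCO frequency = 0.1902 × 0.1628 ≈ 0.03096; observed = 9/694 ≈ 0.01297.
Coefficient of coincidence = 0.01297/0.03096 ≈ 0.42; interference = 1 − 0.42 = 0.58.

0.58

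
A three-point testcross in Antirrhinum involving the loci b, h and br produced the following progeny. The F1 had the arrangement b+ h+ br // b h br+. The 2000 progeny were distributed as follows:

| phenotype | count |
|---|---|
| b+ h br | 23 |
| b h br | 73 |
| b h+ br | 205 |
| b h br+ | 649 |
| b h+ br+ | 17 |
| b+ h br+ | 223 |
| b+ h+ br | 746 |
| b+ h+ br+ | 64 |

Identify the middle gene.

The two rarest classes, b+ h br and b h+ br+, are the double crossovers. Comparing them with the parentals, only the h allele has switched, so h is the middle locus and the order is b – h – br.

h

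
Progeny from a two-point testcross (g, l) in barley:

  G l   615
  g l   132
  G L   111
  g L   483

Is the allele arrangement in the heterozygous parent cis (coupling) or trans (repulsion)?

trans

The two most frequent classes are G l (615) and g L (483); these are the parental (non-recombinant) types.
So the F1 carried G l on one chromosome and g L on the other — the recessive alleles are on opposite chromosomes (trans / repulsion).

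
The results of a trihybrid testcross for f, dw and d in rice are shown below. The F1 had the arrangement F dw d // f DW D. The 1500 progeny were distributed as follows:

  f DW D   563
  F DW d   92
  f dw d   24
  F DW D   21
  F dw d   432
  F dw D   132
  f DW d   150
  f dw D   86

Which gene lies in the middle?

f

The two rarest classes, f dw d and F DW D, are the double crossovers. Comparing them with the parentals, only the f allele has switched, so f is the middle locus and the order is d – f – dw.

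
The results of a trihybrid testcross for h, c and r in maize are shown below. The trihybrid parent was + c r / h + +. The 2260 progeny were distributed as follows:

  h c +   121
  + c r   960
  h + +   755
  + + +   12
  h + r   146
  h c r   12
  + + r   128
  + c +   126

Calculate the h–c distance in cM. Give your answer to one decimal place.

The two rarest classes, h c r and + + +, are the double crossovers. Comparing them with the parentals, only the h allele has switched, so h is the middle locus and the order is r – h – c.
Crossovers in the h–c interval produce the single-crossover classes + + r and h c + (128 + 121 = 249) plus the double crossovers (24).
RF(h–c) = (249 + 24) / 2260 = 273/2260 = 0.1208 → 12.1 cM.

12.1 cM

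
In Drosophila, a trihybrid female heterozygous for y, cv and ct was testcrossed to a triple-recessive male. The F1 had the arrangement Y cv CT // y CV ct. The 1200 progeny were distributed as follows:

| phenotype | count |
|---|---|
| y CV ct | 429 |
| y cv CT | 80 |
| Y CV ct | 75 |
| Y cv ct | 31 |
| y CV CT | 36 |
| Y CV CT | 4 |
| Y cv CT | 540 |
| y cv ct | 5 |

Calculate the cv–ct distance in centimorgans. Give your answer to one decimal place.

The two rarest classes, Y CV CT and y cv ct, are the double crossovers. Comparing them with the parentals, only the cv allele has switched, so cv is the middle locus and the order is ct – cv – y.
Crossovers in the ct–cv interval produce the single-crossover classes Y cv ct and y CV CT (31 + 36 = 67) plus the double crossovers (9).
RF(ct–cv) = (67 + 9) / 1200 = 76/1200 = 0.0633 → 6.3 centimorgans.

6.3 centimorgans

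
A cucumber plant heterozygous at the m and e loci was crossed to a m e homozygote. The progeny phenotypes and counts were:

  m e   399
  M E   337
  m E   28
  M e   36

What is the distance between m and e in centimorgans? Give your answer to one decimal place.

The two most frequent classes, M E (337) and m e (399), are the parental types, so the F1 was M E / m e.
The recombinant classes are M e and m E: 36 + 28 = 64.
Recombination frequency = 64/800 = 0.0800 ≈ 8.0%, i.e. 8.0 centimorgans.

8.0 centimorgans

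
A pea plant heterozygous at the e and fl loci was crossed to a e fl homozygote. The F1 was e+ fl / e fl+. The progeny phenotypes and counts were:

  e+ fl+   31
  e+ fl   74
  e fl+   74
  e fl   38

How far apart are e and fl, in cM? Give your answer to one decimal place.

31.8 cM

The recombinant classes are e+ fl+ and e fl: 31 + 38 = 69.
Recombination frequency = 69/217 = 0.3180 ≈ 31.8%, i.e. 31.8 cM.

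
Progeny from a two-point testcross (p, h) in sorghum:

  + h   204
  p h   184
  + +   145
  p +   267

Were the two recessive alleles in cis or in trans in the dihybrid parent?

trans

The two most frequent classes are + h (204) and p + (267); these are the parental (non-recombinant) types.
So the F1 carried + h on one chromosome and p + on the other — the recessive alleles are on opposite chromosomes (trans / repulsion).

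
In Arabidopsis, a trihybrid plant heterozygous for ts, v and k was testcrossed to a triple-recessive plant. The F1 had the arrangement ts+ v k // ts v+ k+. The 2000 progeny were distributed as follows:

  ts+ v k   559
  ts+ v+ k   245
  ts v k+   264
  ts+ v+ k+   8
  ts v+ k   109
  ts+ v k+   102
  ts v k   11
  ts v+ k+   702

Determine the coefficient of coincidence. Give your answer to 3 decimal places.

0.313

The two rarest classes, ts v k and ts+ v+ k+, are the double crossovers. Comparing them with the parentals, only the ts allele has switched, so ts is the middle locus and the order is k – ts – v.
k–ts: (211 + 19)/2000 = 0.1150; ts–v: (509 + 19)/2000 = 0.2640.
Expected DCO frequency = 0.1150 × 0.2640 ≈ 0.03036; observed = 19/2000 ≈ 0.00950.
Coefficient of coincidence = 0.00950/0.03036 ≈ 0.313.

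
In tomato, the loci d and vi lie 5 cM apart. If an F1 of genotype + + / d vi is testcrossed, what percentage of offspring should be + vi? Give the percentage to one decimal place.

2.5%

A map distance of 5 cM corresponds to a recombination frequency of 0.050.
The F1 is + + / d vi, so + vi is a recombinant gamete class with expected frequency r/2 = 0.050/2 = 0.0250.
That is 0.0250 = 2.5% of the progeny.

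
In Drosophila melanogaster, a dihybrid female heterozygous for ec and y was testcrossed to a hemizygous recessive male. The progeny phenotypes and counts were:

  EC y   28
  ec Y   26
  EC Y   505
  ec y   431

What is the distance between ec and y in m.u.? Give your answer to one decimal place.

The two most frequent classes, EC Y (505) and ec y (431), are the parental types, so the F1 was EC Y / ec y.
The recombinant classes are EC y and ec Y: 28 + 26 = 54.
Recombination frequency = 54/990 = 0.0545 ≈ 5.5%, i.e. 5.5 m.u.

5.5 m.u.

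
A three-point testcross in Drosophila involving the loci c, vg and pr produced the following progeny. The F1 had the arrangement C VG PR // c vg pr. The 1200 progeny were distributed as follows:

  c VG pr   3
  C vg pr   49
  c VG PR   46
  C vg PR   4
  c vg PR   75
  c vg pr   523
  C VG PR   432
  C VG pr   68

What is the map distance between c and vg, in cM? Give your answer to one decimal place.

The two rarest classes, C vg PR and c VG pr, are the double crossovers. Comparing them with the parentals, only the vg allele has switched, so vg is the middle locus and the order is pr – vg – c.
Crossovers in the vg–c interval produce the single-crossover classes c VG PR and C vg pr (46 + 49 = 95) plus the double crossovers (7).
RF(vg–c) = (95 + 7) / 1200 = 102/1200 = 0.0850 → 8.5 cM.

8.5 cM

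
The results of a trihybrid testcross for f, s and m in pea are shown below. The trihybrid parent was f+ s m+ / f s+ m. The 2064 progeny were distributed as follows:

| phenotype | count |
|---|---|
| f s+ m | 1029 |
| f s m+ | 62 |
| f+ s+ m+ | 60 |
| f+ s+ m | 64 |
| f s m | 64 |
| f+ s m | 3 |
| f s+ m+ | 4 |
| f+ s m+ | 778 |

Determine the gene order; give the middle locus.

The two rarest classes, f+ s m and f s+ m+, are the double crossovers. Comparing them with the parentals, only the m allele has switched, so m is the middle locus and the order is f – m – s.

m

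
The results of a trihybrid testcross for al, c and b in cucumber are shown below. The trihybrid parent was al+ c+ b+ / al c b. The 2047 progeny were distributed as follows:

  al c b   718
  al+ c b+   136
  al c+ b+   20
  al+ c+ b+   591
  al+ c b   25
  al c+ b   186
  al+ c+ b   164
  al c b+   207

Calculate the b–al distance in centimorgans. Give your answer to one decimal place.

20.3 centimorgans

The two rarest classes, al c+ b+ and al+ c b, are the double crossovers. Comparing them with the parentals, only the al allele has switched, so al is the middle locus and the order is b – al – c.
Crossovers in the b–al interval produce the single-crossover classes al+ c+ b and al c b+ (164 + 207 = 371) plus the double crossovers (45).
RF(b–al) = (371 + 45) / 2047 = 416/2047 = 0.2032 → 20.3 centimorgans.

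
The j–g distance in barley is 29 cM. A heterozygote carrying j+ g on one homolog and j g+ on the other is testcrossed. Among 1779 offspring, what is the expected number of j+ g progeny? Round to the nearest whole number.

A map distance of 29 cM corresponds to a recombination frequency of 0.290.
The F1 is j+ g / j g+, so j+ g is a parental gamete class with expected frequency (1 − r)/2 = 0.710/2 = 0.3550.
Expected number = 0.3550 × 1779 = 631.54 ≈ 632.

632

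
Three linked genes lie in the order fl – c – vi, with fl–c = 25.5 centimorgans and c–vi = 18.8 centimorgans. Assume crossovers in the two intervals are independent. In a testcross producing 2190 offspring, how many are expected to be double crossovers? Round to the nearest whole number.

Map distances give recombination frequencies of 0.255 and 0.188 for the two intervals.
With no interference, expected double-crossover frequency = 0.255 × 0.188 = 0.04794.
Expected number = 0.04794 × 2190 = 104.99 ≈ 105.

105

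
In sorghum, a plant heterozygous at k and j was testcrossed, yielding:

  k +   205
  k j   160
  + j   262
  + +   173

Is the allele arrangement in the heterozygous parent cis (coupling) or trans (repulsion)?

trans

The two most frequent classes are + j (262) and k + (205); these are the parental (non-recombinant) types.
So the F1 carried + j on one chromosome and k + on the other — the recessive alleles are on opposite chromosomes (trans / repulsion).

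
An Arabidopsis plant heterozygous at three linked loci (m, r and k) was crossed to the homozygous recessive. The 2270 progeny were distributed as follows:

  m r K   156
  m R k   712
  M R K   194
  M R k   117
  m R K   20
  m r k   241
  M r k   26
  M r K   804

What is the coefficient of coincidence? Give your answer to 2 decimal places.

The two most frequent reciprocal classes, m R k and M r K, are the parental types, so the F1 was m R k / M r K.
The two rarest classes, m R K and M r k, are the double crossovers. Comparing them with the parentals, only the k allele has switched, so k is the middle locus and the order is m – k – r.
m–k: (273 + 46)/2270 = 0.1405; k–r: (435 + 46)/2270 = 0.2119.
Expected DCO frequency = 0.1405 × 0.2119 ≈ 0.02977; observed = 46/2270 ≈ 0.02026.
Coefficient of coincidence = 0.02026/0.02977 ≈ 0.68.

0.68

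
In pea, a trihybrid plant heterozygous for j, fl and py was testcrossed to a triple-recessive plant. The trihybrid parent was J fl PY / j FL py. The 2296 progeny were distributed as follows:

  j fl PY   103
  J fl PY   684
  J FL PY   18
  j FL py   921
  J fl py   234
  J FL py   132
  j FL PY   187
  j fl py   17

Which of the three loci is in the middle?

fl

The two rarest classes, J FL PY and j fl py, are the double crossovers. Comparing them with the parentals, only the fl allele has switched, so fl is the middle locus and the order is py – fl – j.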